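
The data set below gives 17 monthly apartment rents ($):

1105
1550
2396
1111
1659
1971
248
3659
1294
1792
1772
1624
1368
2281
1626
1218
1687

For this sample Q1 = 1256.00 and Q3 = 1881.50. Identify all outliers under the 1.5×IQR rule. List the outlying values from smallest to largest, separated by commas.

IQR = Q3 − Q1 = 1881.50 − 1256.00 = 625.50.
Lower fence = Q1 − 1.5·IQR = 1256.00 − 938.25 = 317.75.
Upper fence = Q3 + 1.5·IQR = 1881.50 + 938.25 = 2819.75.
248 < 317.75 → outlier.
3659 > 2819.75 → outlier.
All remaining values lie within [317.75, 2819.75].

248, 3659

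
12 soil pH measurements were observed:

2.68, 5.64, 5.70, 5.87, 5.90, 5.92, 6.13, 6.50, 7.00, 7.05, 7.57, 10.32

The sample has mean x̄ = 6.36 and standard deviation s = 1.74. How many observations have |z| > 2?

Cutoffs: x̄ ± 2s = [2.88, 9.84].
Outside the cutoffs: 2.68, 10.32.

2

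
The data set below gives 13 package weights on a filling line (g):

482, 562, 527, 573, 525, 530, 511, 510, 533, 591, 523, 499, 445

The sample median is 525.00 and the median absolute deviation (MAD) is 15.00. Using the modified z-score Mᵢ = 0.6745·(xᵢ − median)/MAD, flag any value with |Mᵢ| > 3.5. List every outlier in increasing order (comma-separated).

|Mᵢ| > 3.5 ⇔ |xᵢ − 525.00| > 3.5·15.00/0.6745 = 77.84.
So outliers lie outside [447.16, 602.84].
445: M = -3.60 → outlier.

445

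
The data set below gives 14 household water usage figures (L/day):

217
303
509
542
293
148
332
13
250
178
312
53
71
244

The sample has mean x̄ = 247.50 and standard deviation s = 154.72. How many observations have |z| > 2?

0

Cutoffs: x̄ ± 2s = [-61.94, 556.94].
Every value lies within the cutoffs.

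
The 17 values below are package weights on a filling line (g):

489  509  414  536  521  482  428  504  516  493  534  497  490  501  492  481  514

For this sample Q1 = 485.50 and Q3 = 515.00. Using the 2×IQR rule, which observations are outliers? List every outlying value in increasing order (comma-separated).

414

IQR = Q3 − Q1 = 515.00 − 485.50 = 29.50.
Lower fence = Q1 − 2·IQR = 485.50 − 59.00 = 426.50.
Upper fence = Q3 + 2·IQR = 515.00 + 59.00 = 574.00.
414 < 426.50 → outlier.
All remaining values lie within [426.50, 574.00].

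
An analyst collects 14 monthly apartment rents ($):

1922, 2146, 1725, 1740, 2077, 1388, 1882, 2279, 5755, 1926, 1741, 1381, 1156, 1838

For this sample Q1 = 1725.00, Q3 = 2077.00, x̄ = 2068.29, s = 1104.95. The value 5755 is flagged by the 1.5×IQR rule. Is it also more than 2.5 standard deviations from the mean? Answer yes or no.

yes

z = (5755 − 2068.29) / 1104.95 = 3.34.
|z| = 3.34 > 2.5.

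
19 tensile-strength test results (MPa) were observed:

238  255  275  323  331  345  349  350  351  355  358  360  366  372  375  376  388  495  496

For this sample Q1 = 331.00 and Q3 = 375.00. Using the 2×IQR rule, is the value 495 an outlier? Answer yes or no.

yes

IQR = Q3 − Q1 = 375.00 − 331.00 = 44.00.
Lower fence = Q1 − 2·IQR = 331.00 − 88.00 = 243.00.
Upper fence = Q3 + 2·IQR = 375.00 + 88.00 = 463.00.
495 lies above the upper fence.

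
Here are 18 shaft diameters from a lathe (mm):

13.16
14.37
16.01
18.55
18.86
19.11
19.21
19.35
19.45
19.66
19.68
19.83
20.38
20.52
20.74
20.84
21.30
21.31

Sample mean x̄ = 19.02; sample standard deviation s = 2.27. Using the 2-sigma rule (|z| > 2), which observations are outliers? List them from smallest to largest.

13.16, 14.37

Cutoffs at x̄ ± 2s: 19.02 ± 2·2.27 = [14.48, 23.56].
13.16: z = -2.58, |z| > 2 → outlier.
14.37: z = -2.05, |z| > 2 → outlier.
Every other value lies within [14.48, 23.56].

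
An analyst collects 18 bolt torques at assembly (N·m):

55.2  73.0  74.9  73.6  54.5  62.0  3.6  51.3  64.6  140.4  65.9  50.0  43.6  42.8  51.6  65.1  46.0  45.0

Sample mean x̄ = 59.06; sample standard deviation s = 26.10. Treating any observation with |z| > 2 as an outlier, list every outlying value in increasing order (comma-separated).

Cutoffs at x̄ ± 2s: 59.06 ± 2·26.10 = [6.86, 111.26].
3.6: z = -2.12, |z| > 2 → outlier.
140.4: z = 3.12, |z| > 2 → outlier.
Every other value lies within [6.86, 111.26].

3.6, 140.4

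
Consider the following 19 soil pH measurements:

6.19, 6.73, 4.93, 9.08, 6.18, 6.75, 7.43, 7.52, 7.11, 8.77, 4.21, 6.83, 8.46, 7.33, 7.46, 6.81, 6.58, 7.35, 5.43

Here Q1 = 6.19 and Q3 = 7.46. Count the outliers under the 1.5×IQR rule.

IQR = 1.27; fences at 6.19 − 1.905 = 4.285 and 7.46 + 1.905 = 9.365.
Outside the cutoffs: 4.21.

1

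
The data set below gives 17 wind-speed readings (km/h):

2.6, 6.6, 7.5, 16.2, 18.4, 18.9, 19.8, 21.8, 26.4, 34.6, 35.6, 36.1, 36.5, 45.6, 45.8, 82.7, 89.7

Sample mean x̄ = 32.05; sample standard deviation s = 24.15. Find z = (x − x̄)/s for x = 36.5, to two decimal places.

0.18

z = (36.5 − 32.05) / 24.15 = 0.18.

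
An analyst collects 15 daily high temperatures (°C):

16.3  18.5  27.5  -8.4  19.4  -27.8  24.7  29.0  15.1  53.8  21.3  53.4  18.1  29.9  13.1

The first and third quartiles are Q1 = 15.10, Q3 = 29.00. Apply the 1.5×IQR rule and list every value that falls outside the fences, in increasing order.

IQR = Q3 − Q1 = 29.00 − 15.10 = 13.90.
Lower fence = Q1 − 1.5·IQR = 15.10 − 20.85 = -5.75.
Upper fence = Q3 + 1.5·IQR = 29.00 + 20.85 = 49.85.
-27.8 < -5.75 → outlier.
-8.4 < -5.75 → outlier.
53.4 > 49.85 → outlier.
53.8 > 49.85 → outlier.
All remaining values lie within [-5.75, 49.85].

-27.8, -8.4, 53.4, 53.8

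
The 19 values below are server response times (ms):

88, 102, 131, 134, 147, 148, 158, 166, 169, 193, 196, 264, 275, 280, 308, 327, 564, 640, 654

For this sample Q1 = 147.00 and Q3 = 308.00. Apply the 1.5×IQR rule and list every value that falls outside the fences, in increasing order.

564, 640, 654

IQR = Q3 − Q1 = 308.00 − 147.00 = 161.00.
Lower fence = Q1 − 1.5·IQR = 147.00 − 241.50 = -94.50.
Upper fence = Q3 + 1.5·IQR = 308.00 + 241.50 = 549.50.
564 > 549.50 → outlier.
640 > 549.50 → outlier.
654 > 549.50 → outlier.
All remaining values lie within [-94.50, 549.50].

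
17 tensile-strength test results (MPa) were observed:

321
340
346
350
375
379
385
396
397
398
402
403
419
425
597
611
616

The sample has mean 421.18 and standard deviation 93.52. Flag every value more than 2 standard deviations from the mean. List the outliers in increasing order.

Cutoffs at x̄ ± 2s: 421.18 ± 2·93.52 = [234.14, 608.22].
611: z = 2.03, |z| > 2 → outlier.
616: z = 2.08, |z| > 2 → outlier.
Every other value lies within [234.14, 608.22].

611, 616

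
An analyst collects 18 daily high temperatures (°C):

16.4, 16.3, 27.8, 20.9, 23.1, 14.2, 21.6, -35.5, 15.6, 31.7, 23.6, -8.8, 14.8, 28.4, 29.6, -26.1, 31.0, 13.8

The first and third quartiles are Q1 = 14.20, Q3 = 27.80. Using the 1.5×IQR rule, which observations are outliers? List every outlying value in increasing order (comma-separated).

-35.5, -26.1, -8.8

IQR = Q3 − Q1 = 27.80 − 14.20 = 13.60.
Lower fence = Q1 − 1.5·IQR = 14.20 − 20.40 = -6.20.
Upper fence = Q3 + 1.5·IQR = 27.80 + 20.40 = 48.20.
-35.5 < -6.20 → outlier.
-26.1 < -6.20 → outlier.
-8.8 < -6.20 → outlier.
All remaining values lie within [-6.20, 48.20].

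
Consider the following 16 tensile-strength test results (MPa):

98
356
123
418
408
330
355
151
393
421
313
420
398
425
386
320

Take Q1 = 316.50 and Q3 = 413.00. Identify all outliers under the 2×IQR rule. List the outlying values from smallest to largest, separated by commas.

IQR = Q3 − Q1 = 413.00 − 316.50 = 96.50.
Lower fence = Q1 − 2·IQR = 316.50 − 193.00 = 123.50.
Upper fence = Q3 + 2·IQR = 413.00 + 193.00 = 606.00.
98 < 123.50 → outlier.
123 < 123.50 → outlier.
All remaining values lie within [123.50, 606.00].

98, 123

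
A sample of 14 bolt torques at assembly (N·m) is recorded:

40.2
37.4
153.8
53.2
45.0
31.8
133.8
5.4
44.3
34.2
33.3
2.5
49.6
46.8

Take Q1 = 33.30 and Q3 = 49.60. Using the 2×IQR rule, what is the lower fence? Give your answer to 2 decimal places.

0.70

IQR = Q3 − Q1 = 49.60 − 33.30 = 16.30.
Lower fence = Q1 − 2·IQR = 33.30 − 32.60 = 0.70.
Upper fence = Q3 + 2·IQR = 49.60 + 32.60 = 82.20.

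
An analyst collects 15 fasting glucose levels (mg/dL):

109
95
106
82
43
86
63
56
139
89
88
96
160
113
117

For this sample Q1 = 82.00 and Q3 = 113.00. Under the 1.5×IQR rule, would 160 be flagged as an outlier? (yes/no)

IQR = Q3 − Q1 = 113.00 − 82.00 = 31.00.
Lower fence = Q1 − 1.5·IQR = 82.00 − 46.50 = 35.50.
Upper fence = Q3 + 1.5·IQR = 113.00 + 46.50 = 159.50.
160 lies above the upper fence.

yes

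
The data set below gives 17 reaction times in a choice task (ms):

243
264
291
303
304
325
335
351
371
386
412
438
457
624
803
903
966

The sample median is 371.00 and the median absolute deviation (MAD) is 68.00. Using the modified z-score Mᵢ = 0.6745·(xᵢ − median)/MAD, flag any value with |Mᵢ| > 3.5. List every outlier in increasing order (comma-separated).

|Mᵢ| > 3.5 ⇔ |xᵢ − 371.00| > 3.5·68.00/0.6745 = 352.85.
So outliers lie outside [18.15, 723.85].
803: M = 4.29 → outlier.
903: M = 5.28 → outlier.
966: M = 5.90 → outlier.

803, 903, 966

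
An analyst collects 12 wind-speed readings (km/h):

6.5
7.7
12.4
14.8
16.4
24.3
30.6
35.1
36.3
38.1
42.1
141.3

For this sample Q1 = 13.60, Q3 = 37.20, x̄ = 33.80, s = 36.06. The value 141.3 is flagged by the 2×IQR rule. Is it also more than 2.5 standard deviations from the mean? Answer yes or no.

yes

z = (141.3 − 33.80) / 36.06 = 2.98.
|z| = 2.98 > 2.5.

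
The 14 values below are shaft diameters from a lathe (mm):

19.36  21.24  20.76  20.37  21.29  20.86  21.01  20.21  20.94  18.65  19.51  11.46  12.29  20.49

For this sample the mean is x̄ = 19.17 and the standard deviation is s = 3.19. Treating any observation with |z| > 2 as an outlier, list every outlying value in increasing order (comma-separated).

Cutoffs at x̄ ± 2s: 19.17 ± 2·3.19 = [12.79, 25.55].
11.46: z = -2.42, |z| > 2 → outlier.
12.29: z = -2.16, |z| > 2 → outlier.
Every other value lies within [12.79, 25.55].

11.46, 12.29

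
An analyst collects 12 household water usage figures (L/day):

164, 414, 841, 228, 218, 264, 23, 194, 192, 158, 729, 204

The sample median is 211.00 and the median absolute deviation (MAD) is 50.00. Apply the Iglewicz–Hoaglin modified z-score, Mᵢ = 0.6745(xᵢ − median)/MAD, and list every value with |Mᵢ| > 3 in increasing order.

|Mᵢ| > 3 ⇔ |xᵢ − 211.00| > 3·50.00/0.6745 = 222.39.
So outliers lie outside [-11.39, 433.39].
729: M = 6.99 → outlier.
841: M = 8.50 → outlier.

729, 841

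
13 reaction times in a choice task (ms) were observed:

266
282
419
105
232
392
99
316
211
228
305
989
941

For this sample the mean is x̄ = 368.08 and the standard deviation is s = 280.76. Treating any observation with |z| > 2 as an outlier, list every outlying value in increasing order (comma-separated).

Cutoffs at x̄ ± 2s: 368.08 ± 2·280.76 = [-193.44, 929.60].
941: z = 2.04, |z| > 2 → outlier.
989: z = 2.21, |z| > 2 → outlier.
Every other value lies within [-193.44, 929.60].

941, 989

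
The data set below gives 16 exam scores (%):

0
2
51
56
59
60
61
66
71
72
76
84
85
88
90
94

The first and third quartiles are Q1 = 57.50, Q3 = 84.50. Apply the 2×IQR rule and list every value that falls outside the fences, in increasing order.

0, 2

IQR = Q3 − Q1 = 84.50 − 57.50 = 27.00.
Lower fence = Q1 − 2·IQR = 57.50 − 54.00 = 3.50.
Upper fence = Q3 + 2·IQR = 84.50 + 54.00 = 138.50.
0 < 3.50 → outlier.
2 < 3.50 → outlier.
All remaining values lie within [3.50, 138.50].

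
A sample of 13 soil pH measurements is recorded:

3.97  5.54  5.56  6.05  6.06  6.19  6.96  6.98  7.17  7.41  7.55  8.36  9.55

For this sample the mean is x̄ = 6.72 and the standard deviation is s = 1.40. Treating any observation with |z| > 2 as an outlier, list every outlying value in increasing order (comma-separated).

9.55

Cutoffs at x̄ ± 2s: 6.72 ± 2·1.40 = [3.92, 9.52].
9.55: z = 2.02, |z| > 2 → outlier.
Every other value lies within [3.92, 9.52].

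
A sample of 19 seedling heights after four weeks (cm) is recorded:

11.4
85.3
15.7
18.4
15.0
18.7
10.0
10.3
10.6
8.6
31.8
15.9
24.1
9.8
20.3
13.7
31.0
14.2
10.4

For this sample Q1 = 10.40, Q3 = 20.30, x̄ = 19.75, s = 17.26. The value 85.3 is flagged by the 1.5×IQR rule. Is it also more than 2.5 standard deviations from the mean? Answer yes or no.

z = (85.3 − 19.75) / 17.26 = 3.80.
|z| = 3.80 > 2.5.

yes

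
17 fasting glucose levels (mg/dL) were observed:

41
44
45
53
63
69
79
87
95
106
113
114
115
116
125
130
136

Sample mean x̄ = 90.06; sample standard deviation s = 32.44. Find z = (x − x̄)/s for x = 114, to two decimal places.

0.74

z = (114 − 90.06) / 32.44 = 0.74.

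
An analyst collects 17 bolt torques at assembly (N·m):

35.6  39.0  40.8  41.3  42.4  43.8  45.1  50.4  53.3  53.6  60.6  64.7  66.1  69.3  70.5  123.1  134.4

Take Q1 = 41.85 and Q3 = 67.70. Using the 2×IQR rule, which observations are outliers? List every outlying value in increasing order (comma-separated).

IQR = Q3 − Q1 = 67.70 − 41.85 = 25.85.
Lower fence = Q1 − 2·IQR = 41.85 − 51.70 = -9.85.
Upper fence = Q3 + 2·IQR = 67.70 + 51.70 = 119.40.
123.1 > 119.40 → outlier.
134.4 > 119.40 → outlier.
All remaining values lie within [-9.85, 119.40].

123.1, 134.4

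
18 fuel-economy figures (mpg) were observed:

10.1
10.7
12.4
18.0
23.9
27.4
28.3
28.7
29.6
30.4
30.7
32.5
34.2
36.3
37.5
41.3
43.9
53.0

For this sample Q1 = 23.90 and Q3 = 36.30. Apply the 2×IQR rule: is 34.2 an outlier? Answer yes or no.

IQR = Q3 − Q1 = 36.30 − 23.90 = 12.40.
Lower fence = Q1 − 2·IQR = 23.90 − 24.80 = -0.90.
Upper fence = Q3 + 2·IQR = 36.30 + 24.80 = 61.10.
34.2 lies within [-0.90, 61.10].

no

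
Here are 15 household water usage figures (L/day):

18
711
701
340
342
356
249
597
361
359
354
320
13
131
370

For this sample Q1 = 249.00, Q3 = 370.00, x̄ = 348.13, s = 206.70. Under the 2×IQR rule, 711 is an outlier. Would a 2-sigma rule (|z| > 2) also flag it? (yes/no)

no

z = (711 − 348.13) / 206.70 = 1.76.
|z| = 1.76 ≤ 2.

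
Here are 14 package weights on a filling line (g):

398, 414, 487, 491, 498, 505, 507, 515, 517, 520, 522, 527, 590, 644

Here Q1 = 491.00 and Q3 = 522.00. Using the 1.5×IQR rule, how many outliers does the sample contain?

IQR = 31.00; fences at 491.00 − 46.50 = 444.50 and 522.00 + 46.50 = 568.50.
Outside the cutoffs: 398, 414, 590, 644.

4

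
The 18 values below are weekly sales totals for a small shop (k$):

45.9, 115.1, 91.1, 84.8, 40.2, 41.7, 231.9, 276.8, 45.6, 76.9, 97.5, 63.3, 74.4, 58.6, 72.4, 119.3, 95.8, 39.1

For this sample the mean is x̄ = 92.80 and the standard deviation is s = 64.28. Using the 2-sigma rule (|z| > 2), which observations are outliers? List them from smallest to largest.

Cutoffs at x̄ ± 2s: 92.80 ± 2·64.28 = [-35.76, 221.36].
231.9: z = 2.16, |z| > 2 → outlier.
276.8: z = 2.86, |z| > 2 → outlier.
Every other value lies within [-35.76, 221.36].

231.9, 276.8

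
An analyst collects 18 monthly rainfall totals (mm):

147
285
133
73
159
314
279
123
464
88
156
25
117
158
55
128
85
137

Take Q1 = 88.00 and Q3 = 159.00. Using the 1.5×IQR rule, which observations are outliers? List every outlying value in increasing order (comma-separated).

IQR = Q3 − Q1 = 159.00 − 88.00 = 71.00.
Lower fence = Q1 − 1.5·IQR = 88.00 − 106.50 = -18.50.
Upper fence = Q3 + 1.5·IQR = 159.00 + 106.50 = 265.50.
279 > 265.50 → outlier.
285 > 265.50 → outlier.
314 > 265.50 → outlier.
464 > 265.50 → outlier.
All remaining values lie within [-18.50, 265.50].

279, 285, 314, 464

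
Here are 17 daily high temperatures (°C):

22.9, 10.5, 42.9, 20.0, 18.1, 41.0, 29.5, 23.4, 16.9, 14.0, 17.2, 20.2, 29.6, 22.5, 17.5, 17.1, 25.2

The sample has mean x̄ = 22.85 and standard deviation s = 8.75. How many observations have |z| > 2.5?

0

Cutoffs: x̄ ± 2.5s = [0.975, 44.725].
Every value lies within the cutoffs.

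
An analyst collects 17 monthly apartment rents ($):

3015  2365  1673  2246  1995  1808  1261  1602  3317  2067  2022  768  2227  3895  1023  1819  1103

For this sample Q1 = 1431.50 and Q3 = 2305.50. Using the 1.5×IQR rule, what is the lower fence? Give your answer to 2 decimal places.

120.50

IQR = Q3 − Q1 = 2305.50 − 1431.50 = 874.00.
Lower fence = Q1 − 1.5·IQR = 1431.50 − 1311.00 = 120.50.
Upper fence = Q3 + 1.5·IQR = 2305.50 + 1311.00 = 3616.50.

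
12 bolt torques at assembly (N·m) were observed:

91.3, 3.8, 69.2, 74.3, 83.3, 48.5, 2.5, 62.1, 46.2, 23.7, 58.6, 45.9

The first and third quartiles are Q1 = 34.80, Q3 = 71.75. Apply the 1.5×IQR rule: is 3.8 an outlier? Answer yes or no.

no

IQR = Q3 − Q1 = 71.75 − 34.80 = 36.95.
Lower fence = Q1 − 1.5·IQR = 34.80 − 55.425 = -20.625.
Upper fence = Q3 + 1.5·IQR = 71.75 + 55.425 = 127.175.
3.8 lies within [-20.625, 127.175].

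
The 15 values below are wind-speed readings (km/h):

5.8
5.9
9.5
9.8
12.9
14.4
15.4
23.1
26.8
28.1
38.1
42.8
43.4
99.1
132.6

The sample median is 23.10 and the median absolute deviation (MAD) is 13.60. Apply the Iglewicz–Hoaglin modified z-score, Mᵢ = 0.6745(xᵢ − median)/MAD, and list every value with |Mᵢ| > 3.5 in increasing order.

|Mᵢ| > 3.5 ⇔ |xᵢ − 23.10| > 3.5·13.60/0.6745 = 70.57.
So outliers lie outside [-47.47, 93.67].
99.1: M = 3.77 → outlier.
132.6: M = 5.43 → outlier.

99.1, 132.6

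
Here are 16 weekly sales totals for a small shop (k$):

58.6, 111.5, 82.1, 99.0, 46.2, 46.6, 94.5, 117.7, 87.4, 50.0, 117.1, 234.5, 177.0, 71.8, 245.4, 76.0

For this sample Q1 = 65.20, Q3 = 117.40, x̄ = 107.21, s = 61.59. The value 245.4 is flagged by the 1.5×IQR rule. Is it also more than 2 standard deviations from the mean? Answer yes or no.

yes

z = (245.4 − 107.21) / 61.59 = 2.24.
|z| = 2.24 > 2.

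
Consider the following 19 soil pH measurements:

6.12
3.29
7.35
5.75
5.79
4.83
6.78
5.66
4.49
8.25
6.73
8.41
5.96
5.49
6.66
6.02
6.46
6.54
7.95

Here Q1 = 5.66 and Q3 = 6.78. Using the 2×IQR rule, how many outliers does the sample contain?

1

IQR = 1.12; fences at 5.66 − 2.24 = 3.42 and 6.78 + 2.24 = 9.02.
Outside the cutoffs: 3.29.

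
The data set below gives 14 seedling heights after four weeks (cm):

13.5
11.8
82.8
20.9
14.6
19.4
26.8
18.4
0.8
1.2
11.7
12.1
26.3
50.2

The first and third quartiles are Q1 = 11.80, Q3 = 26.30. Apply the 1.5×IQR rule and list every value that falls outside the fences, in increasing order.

50.2, 82.8

IQR = Q3 − Q1 = 26.30 − 11.80 = 14.50.
Lower fence = Q1 − 1.5·IQR = 11.80 − 21.75 = -9.95.
Upper fence = Q3 + 1.5·IQR = 26.30 + 21.75 = 48.05.
50.2 > 48.05 → outlier.
82.8 > 48.05 → outlier.
All remaining values lie within [-9.95, 48.05].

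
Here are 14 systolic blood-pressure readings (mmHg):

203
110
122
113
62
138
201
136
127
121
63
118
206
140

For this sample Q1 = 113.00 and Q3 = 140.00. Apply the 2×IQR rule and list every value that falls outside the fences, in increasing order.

201, 203, 206

IQR = Q3 − Q1 = 140.00 − 113.00 = 27.00.
Lower fence = Q1 − 2·IQR = 113.00 − 54.00 = 59.00.
Upper fence = Q3 + 2·IQR = 140.00 + 54.00 = 194.00.
201 > 194.00 → outlier.
203 > 194.00 → outlier.
206 > 194.00 → outlier.
All remaining values lie within [59.00, 194.00].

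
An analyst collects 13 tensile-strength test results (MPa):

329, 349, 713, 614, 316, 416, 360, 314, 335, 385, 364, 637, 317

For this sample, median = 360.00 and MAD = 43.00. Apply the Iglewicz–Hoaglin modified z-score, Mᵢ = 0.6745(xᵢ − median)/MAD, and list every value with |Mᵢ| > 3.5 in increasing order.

|Mᵢ| > 3.5 ⇔ |xᵢ − 360.00| > 3.5·43.00/0.6745 = 223.13.
So outliers lie outside [136.87, 583.13].
614: M = 3.98 → outlier.
637: M = 4.35 → outlier.
713: M = 5.54 → outlier.

614, 637, 713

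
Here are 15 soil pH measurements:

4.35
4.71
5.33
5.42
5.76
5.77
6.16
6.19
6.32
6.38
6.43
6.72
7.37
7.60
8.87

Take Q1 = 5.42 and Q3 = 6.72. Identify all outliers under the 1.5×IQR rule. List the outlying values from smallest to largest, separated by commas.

8.87

IQR = Q3 − Q1 = 6.72 − 5.42 = 1.30.
Lower fence = Q1 − 1.5·IQR = 5.42 − 1.95 = 3.47.
Upper fence = Q3 + 1.5·IQR = 6.72 + 1.95 = 8.67.
8.87 > 8.67 → outlier.
All remaining values lie within [3.47, 8.67].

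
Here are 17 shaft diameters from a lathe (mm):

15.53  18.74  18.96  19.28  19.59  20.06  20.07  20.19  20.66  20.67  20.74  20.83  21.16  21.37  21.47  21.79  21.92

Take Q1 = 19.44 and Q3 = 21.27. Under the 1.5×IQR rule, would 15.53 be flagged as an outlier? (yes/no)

yes

IQR = Q3 − Q1 = 21.27 − 19.44 = 1.83.
Lower fence = Q1 − 1.5·IQR = 19.44 − 2.745 = 16.695.
Upper fence = Q3 + 1.5·IQR = 21.27 + 2.745 = 24.015.
15.53 lies below the lower fence.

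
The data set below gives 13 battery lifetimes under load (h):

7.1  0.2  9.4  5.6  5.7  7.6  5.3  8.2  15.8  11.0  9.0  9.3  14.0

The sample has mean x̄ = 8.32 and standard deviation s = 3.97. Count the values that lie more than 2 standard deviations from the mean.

Cutoffs: x̄ ± 2s = [0.38, 16.26].
Outside the cutoffs: 0.2.

1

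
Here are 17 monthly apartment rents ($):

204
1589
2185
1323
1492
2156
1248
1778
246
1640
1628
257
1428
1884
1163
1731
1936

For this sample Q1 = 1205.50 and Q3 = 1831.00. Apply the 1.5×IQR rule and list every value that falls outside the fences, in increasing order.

IQR = Q3 − Q1 = 1831.00 − 1205.50 = 625.50.
Lower fence = Q1 − 1.5·IQR = 1205.50 − 938.25 = 267.25.
Upper fence = Q3 + 1.5·IQR = 1831.00 + 938.25 = 2769.25.
204 < 267.25 → outlier.
246 < 267.25 → outlier.
257 < 267.25 → outlier.
All remaining values lie within [267.25, 2769.25].

204, 246, 257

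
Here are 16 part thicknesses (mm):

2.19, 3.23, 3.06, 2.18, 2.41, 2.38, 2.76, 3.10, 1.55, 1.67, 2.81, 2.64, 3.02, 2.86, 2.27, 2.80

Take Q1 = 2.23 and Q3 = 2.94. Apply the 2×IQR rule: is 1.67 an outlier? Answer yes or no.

no

IQR = Q3 − Q1 = 2.94 − 2.23 = 0.71.
Lower fence = Q1 − 2·IQR = 2.23 − 1.42 = 0.81.
Upper fence = Q3 + 2·IQR = 2.94 + 1.42 = 4.36.
1.67 lies within [0.81, 4.36].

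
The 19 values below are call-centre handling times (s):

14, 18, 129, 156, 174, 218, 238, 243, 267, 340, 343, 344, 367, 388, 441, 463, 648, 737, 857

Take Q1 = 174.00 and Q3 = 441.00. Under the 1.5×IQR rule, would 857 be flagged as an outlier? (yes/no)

IQR = Q3 − Q1 = 441.00 − 174.00 = 267.00.
Lower fence = Q1 − 1.5·IQR = 174.00 − 400.50 = -226.50.
Upper fence = Q3 + 1.5·IQR = 441.00 + 400.50 = 841.50.
857 lies above the upper fence.

yes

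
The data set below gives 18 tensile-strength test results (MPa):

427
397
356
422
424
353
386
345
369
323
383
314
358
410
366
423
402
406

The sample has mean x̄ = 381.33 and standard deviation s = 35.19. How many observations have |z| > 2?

0

Cutoffs: x̄ ± 2s = [310.95, 451.71].
Every value lies within the cutoffs.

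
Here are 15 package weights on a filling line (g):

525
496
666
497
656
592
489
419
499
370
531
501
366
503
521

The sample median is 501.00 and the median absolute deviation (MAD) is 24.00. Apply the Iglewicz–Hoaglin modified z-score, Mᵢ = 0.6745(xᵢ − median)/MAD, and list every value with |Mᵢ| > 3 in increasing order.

|Mᵢ| > 3 ⇔ |xᵢ − 501.00| > 3·24.00/0.6745 = 106.75.
So outliers lie outside [394.25, 607.75].
366: M = -3.79 → outlier.
370: M = -3.68 → outlier.
656: M = 4.36 → outlier.
666: M = 4.64 → outlier.

366, 370, 656, 666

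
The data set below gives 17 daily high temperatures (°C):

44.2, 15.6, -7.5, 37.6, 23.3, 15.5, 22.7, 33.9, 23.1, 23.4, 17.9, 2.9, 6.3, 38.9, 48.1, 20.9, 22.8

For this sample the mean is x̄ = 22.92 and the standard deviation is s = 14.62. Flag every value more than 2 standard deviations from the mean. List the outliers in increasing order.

-7.5

Cutoffs at x̄ ± 2s: 22.92 ± 2·14.62 = [-6.32, 52.16].
-7.5: z = -2.08, |z| > 2 → outlier.
Every other value lies within [-6.32, 52.16].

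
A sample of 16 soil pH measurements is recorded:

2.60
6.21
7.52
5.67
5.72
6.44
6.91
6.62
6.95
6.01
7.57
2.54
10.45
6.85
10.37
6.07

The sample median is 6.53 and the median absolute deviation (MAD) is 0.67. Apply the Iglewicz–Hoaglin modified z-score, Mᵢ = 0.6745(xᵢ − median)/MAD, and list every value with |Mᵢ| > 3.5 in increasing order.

2.54, 2.60, 10.37, 10.45

|Mᵢ| > 3.5 ⇔ |xᵢ − 6.53| > 3.5·0.67/0.6745 = 3.48.
So outliers lie outside [3.05, 10.01].
2.54: M = -4.02 → outlier.
2.60: M = -3.96 → outlier.
10.37: M = 3.87 → outlier.
10.45: M = 3.95 → outlier.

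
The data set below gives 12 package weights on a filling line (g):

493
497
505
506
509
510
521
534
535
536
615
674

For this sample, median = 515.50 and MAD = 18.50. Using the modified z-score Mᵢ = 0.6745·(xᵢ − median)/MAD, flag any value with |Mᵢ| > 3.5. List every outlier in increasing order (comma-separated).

615, 674

|Mᵢ| > 3.5 ⇔ |xᵢ − 515.50| > 3.5·18.50/0.6745 = 96.00.
So outliers lie outside [419.50, 611.50].
615: M = 3.63 → outlier.
674: M = 5.78 → outlier.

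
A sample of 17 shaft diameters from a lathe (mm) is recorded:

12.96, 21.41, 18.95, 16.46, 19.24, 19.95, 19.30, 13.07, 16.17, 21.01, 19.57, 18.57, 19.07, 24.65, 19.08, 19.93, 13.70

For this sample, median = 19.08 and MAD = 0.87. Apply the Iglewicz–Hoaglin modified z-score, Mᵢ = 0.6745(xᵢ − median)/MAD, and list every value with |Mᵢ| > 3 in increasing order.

12.96, 13.07, 13.70, 24.65

|Mᵢ| > 3 ⇔ |xᵢ − 19.08| > 3·0.87/0.6745 = 3.87.
So outliers lie outside [15.21, 22.95].
12.96: M = -4.74 → outlier.
13.07: M = -4.66 → outlier.
13.70: M = -4.17 → outlier.
24.65: M = 4.32 → outlier.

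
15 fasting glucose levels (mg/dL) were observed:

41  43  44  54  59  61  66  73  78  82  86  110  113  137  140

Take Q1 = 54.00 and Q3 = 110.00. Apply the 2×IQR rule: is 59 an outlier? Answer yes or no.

IQR = Q3 − Q1 = 110.00 − 54.00 = 56.00.
Lower fence = Q1 − 2·IQR = 54.00 − 112.00 = -58.00.
Upper fence = Q3 + 2·IQR = 110.00 + 112.00 = 222.00.
59 lies within [-58.00, 222.00].

no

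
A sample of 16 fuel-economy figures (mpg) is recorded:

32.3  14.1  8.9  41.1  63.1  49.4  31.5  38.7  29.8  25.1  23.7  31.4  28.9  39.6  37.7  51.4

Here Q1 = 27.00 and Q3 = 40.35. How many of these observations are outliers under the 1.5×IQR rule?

IQR = 13.35; fences at 27.00 − 20.025 = 6.975 and 40.35 + 20.025 = 60.375.
Outside the cutoffs: 63.1.

1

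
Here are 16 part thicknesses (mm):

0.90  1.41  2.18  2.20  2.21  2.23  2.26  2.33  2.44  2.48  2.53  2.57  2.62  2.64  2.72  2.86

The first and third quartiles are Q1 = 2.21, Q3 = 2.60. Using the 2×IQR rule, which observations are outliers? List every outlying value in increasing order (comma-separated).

IQR = Q3 − Q1 = 2.60 − 2.21 = 0.39.
Lower fence = Q1 − 2·IQR = 2.21 − 0.78 = 1.43.
Upper fence = Q3 + 2·IQR = 2.60 + 0.78 = 3.38.
0.90 < 1.43 → outlier.
1.41 < 1.43 → outlier.
All remaining values lie within [1.43, 3.38].

0.90, 1.41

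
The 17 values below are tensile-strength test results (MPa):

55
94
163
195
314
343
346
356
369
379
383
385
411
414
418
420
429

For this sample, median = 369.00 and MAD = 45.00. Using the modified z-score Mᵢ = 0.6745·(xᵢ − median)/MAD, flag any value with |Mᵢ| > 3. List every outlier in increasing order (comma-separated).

55, 94, 163

|Mᵢ| > 3 ⇔ |xᵢ − 369.00| > 3·45.00/0.6745 = 200.15.
So outliers lie outside [168.85, 569.15].
55: M = -4.71 → outlier.
94: M = -4.12 → outlier.
163: M = -3.09 → outlier.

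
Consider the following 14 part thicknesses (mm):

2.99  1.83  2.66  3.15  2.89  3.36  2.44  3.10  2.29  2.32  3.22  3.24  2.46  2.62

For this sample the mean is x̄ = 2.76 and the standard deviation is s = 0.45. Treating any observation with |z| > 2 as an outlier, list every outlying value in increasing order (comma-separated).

1.83

Cutoffs at x̄ ± 2s: 2.76 ± 2·0.45 = [1.86, 3.66].
1.83: z = -2.07, |z| > 2 → outlier.
Every other value lies within [1.86, 3.66].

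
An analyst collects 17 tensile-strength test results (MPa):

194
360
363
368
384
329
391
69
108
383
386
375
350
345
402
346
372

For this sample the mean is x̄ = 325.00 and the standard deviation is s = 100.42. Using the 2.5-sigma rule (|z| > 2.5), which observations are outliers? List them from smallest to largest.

Cutoffs at x̄ ± 2.5s: 325.00 ± 2.5·100.42 = [73.95, 576.05].
69: z = -2.55, |z| > 2.5 → outlier.
Every other value lies within [73.95, 576.05].

69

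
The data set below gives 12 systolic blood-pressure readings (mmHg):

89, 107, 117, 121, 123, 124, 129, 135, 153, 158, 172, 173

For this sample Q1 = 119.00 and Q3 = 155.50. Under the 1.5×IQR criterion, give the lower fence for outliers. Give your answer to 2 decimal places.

64.25

IQR = Q3 − Q1 = 155.50 − 119.00 = 36.50.
Lower fence = Q1 − 1.5·IQR = 119.00 − 54.75 = 64.25.
Upper fence = Q3 + 1.5·IQR = 155.50 + 54.75 = 210.25.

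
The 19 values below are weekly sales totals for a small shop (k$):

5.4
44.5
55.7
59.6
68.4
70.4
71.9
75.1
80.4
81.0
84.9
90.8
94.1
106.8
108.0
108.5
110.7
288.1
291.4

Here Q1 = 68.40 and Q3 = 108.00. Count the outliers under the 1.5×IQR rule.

3

IQR = 39.60; fences at 68.40 − 59.40 = 9.00 and 108.00 + 59.40 = 167.40.
Outside the cutoffs: 5.4, 288.1, 291.4.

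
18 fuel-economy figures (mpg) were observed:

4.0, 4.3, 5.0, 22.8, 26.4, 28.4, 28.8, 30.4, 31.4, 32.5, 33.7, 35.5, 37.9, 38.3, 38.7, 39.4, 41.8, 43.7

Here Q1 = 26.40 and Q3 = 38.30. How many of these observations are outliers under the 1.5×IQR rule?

IQR = 11.90; fences at 26.40 − 17.85 = 8.55 and 38.30 + 17.85 = 56.15.
Outside the cutoffs: 4.0, 4.3, 5.0.

3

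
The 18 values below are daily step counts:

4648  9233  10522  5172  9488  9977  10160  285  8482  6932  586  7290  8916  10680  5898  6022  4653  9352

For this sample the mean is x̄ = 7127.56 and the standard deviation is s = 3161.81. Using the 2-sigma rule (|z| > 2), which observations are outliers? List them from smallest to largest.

Cutoffs at x̄ ± 2s: 7127.56 ± 2·3161.81 = [803.94, 13451.18].
285: z = -2.16, |z| > 2 → outlier.
586: z = -2.07, |z| > 2 → outlier.
Every other value lies within [803.94, 13451.18].

285, 586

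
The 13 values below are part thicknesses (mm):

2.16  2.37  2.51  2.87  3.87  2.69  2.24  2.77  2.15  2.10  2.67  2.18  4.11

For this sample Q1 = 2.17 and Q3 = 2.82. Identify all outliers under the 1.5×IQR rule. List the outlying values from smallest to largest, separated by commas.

IQR = Q3 − Q1 = 2.82 − 2.17 = 0.65.
Lower fence = Q1 − 1.5·IQR = 2.17 − 0.975 = 1.195.
Upper fence = Q3 + 1.5·IQR = 2.82 + 0.975 = 3.795.
3.87 > 3.795 → outlier.
4.11 > 3.795 → outlier.
All remaining values lie within [1.195, 3.795].

3.87, 4.11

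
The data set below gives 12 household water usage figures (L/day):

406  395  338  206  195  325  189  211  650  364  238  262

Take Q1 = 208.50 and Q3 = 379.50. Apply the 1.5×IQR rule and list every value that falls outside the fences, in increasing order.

IQR = Q3 − Q1 = 379.50 − 208.50 = 171.00.
Lower fence = Q1 − 1.5·IQR = 208.50 − 256.50 = -48.00.
Upper fence = Q3 + 1.5·IQR = 379.50 + 256.50 = 636.00.
650 > 636.00 → outlier.
All remaining values lie within [-48.00, 636.00].

650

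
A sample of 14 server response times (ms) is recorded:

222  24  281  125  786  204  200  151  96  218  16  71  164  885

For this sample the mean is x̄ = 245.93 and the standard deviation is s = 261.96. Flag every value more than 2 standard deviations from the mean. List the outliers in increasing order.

Cutoffs at x̄ ± 2s: 245.93 ± 2·261.96 = [-277.99, 769.85].
786: z = 2.06, |z| > 2 → outlier.
885: z = 2.44, |z| > 2 → outlier.
Every other value lies within [-277.99, 769.85].

786, 885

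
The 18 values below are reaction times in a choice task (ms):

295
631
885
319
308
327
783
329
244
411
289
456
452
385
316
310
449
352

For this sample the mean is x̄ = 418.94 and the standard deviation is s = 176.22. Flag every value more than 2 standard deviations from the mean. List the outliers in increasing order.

Cutoffs at x̄ ± 2s: 418.94 ± 2·176.22 = [66.50, 771.38].
783: z = 2.07, |z| > 2 → outlier.
885: z = 2.64, |z| > 2 → outlier.
Every other value lies within [66.50, 771.38].

783, 885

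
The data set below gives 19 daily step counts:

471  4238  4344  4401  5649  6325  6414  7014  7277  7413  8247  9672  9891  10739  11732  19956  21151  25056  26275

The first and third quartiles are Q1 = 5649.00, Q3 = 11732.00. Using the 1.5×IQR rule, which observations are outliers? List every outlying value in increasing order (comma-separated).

21151, 25056, 26275

IQR = Q3 − Q1 = 11732.00 − 5649.00 = 6083.00.
Lower fence = Q1 − 1.5·IQR = 5649.00 − 9124.50 = -3475.50.
Upper fence = Q3 + 1.5·IQR = 11732.00 + 9124.50 = 20856.50.
21151 > 20856.50 → outlier.
25056 > 20856.50 → outlier.
26275 > 20856.50 → outlier.
All remaining values lie within [-3475.50, 20856.50].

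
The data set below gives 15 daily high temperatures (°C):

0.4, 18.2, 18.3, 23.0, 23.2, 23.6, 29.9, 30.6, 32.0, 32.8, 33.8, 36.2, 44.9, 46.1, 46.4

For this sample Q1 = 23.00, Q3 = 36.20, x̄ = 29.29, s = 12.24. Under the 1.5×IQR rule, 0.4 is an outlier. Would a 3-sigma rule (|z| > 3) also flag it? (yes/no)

no

z = (0.4 − 29.29) / 12.24 = -2.36.
|z| = 2.36 ≤ 3.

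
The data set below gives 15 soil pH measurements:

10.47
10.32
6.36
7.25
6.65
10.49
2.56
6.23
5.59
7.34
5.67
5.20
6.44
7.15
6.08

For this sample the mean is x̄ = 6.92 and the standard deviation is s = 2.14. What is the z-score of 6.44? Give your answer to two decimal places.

-0.22

z = (6.44 − 6.92) / 2.14 = -0.22.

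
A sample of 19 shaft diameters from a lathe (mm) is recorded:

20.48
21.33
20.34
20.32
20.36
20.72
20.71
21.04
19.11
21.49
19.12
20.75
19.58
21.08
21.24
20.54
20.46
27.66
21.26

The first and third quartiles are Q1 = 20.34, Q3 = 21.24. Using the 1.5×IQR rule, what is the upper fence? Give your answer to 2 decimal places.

22.59

IQR = Q3 − Q1 = 21.24 − 20.34 = 0.90.
Lower fence = Q1 − 1.5·IQR = 20.34 − 1.35 = 18.99.
Upper fence = Q3 + 1.5·IQR = 21.24 + 1.35 = 22.59.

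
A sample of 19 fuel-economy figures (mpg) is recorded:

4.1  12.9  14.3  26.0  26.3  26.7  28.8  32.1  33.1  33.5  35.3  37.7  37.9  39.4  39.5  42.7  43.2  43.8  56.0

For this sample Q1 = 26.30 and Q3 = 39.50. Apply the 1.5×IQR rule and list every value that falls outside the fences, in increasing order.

IQR = Q3 − Q1 = 39.50 − 26.30 = 13.20.
Lower fence = Q1 − 1.5·IQR = 26.30 − 19.80 = 6.50.
Upper fence = Q3 + 1.5·IQR = 39.50 + 19.80 = 59.30.
4.1 < 6.50 → outlier.
All remaining values lie within [6.50, 59.30].

4.1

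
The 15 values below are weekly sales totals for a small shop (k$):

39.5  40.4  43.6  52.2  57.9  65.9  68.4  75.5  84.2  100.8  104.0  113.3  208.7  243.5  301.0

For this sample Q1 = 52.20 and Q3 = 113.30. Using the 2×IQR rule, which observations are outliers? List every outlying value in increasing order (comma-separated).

243.5, 301.0

IQR = Q3 − Q1 = 113.30 − 52.20 = 61.10.
Lower fence = Q1 − 2·IQR = 52.20 − 122.20 = -70.00.
Upper fence = Q3 + 2·IQR = 113.30 + 122.20 = 235.50.
243.5 > 235.50 → outlier.
301.0 > 235.50 → outlier.
All remaining values lie within [-70.00, 235.50].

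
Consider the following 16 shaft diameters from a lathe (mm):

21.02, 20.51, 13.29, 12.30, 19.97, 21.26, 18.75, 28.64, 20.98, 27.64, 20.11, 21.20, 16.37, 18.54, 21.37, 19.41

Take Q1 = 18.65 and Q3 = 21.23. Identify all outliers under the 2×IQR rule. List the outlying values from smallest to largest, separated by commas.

IQR = Q3 − Q1 = 21.23 − 18.65 = 2.58.
Lower fence = Q1 − 2·IQR = 18.65 − 5.16 = 13.49.
Upper fence = Q3 + 2·IQR = 21.23 + 5.16 = 26.39.
12.30 < 13.49 → outlier.
13.29 < 13.49 → outlier.
27.64 > 26.39 → outlier.
28.64 > 26.39 → outlier.
All remaining values lie within [13.49, 26.39].

12.30, 13.29, 27.64, 28.64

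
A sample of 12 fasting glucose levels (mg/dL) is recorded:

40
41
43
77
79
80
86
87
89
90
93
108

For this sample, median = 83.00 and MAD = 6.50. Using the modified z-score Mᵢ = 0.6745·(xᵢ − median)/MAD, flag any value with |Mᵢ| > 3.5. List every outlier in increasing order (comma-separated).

|Mᵢ| > 3.5 ⇔ |xᵢ − 83.00| > 3.5·6.50/0.6745 = 33.73.
So outliers lie outside [49.27, 116.73].
40: M = -4.46 → outlier.
41: M = -4.36 → outlier.
43: M = -4.15 → outlier.

40, 41, 43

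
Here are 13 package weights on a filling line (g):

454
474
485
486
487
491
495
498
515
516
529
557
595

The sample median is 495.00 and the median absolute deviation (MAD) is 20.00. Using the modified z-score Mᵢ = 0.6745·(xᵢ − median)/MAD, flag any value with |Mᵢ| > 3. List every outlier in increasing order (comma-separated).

|Mᵢ| > 3 ⇔ |xᵢ − 495.00| > 3·20.00/0.6745 = 88.95.
So outliers lie outside [406.05, 583.95].
595: M = 3.37 → outlier.

595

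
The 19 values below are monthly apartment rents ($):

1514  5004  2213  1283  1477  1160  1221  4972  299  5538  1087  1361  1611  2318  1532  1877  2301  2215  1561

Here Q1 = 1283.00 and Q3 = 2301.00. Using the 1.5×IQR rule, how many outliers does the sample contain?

3

IQR = 1018.00; fences at 1283.00 − 1527.00 = -244.00 and 2301.00 + 1527.00 = 3828.00.
Outside the cutoffs: 4972, 5004, 5538.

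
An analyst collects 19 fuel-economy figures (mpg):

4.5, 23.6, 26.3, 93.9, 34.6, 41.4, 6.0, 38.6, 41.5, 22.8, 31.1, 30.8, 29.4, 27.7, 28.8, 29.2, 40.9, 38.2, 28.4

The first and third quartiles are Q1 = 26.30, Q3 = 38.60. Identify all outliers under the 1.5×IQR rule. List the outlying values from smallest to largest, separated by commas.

4.5, 6.0, 93.9

IQR = Q3 − Q1 = 38.60 − 26.30 = 12.30.
Lower fence = Q1 − 1.5·IQR = 26.30 − 18.45 = 7.85.
Upper fence = Q3 + 1.5·IQR = 38.60 + 18.45 = 57.05.
4.5 < 7.85 → outlier.
6.0 < 7.85 → outlier.
93.9 > 57.05 → outlier.
All remaining values lie within [7.85, 57.05].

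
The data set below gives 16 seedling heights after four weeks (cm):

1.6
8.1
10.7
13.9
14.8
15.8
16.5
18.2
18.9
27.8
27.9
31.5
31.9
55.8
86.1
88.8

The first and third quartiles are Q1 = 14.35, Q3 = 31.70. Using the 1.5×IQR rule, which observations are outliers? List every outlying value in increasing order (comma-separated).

86.1, 88.8

IQR = Q3 − Q1 = 31.70 − 14.35 = 17.35.
Lower fence = Q1 − 1.5·IQR = 14.35 − 26.025 = -11.675.
Upper fence = Q3 + 1.5·IQR = 31.70 + 26.025 = 57.725.
86.1 > 57.725 → outlier.
88.8 > 57.725 → outlier.
All remaining values lie within [-11.675, 57.725].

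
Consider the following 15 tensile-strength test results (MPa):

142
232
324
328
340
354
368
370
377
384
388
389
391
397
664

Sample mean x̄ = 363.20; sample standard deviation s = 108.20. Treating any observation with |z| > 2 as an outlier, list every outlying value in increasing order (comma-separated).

142, 664

Cutoffs at x̄ ± 2s: 363.20 ± 2·108.20 = [146.80, 579.60].
142: z = -2.04, |z| > 2 → outlier.
664: z = 2.78, |z| > 2 → outlier.
Every other value lies within [146.80, 579.60].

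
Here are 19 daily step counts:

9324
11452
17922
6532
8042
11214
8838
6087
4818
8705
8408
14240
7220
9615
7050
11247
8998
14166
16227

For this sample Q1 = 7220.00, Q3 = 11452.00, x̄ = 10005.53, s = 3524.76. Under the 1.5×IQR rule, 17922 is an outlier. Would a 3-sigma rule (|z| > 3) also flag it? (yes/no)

z = (17922 − 10005.53) / 3524.76 = 2.25.
|z| = 2.25 ≤ 3.

no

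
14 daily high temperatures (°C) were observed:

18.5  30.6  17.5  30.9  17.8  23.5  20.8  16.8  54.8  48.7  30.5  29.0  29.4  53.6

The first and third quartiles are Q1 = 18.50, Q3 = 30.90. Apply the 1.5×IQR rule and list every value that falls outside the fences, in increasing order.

53.6, 54.8

IQR = Q3 − Q1 = 30.90 − 18.50 = 12.40.
Lower fence = Q1 − 1.5·IQR = 18.50 − 18.60 = -0.10.
Upper fence = Q3 + 1.5·IQR = 30.90 + 18.60 = 49.50.
53.6 > 49.50 → outlier.
54.8 > 49.50 → outlier.
All remaining values lie within [-0.10, 49.50].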